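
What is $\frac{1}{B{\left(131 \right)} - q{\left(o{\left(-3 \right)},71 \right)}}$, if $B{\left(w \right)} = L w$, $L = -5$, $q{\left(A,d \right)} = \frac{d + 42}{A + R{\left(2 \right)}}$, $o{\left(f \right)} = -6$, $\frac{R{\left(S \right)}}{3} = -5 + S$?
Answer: $- \frac{15}{9712} \approx -0.0015445$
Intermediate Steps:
$R{\left(S \right)} = -15 + 3 S$ ($R{\left(S \right)} = 3 \left(-5 + S\right) = -15 + 3 S$)
$q{\left(A,d \right)} = \frac{42 + d}{-9 + A}$ ($q{\left(A,d \right)} = \frac{d + 42}{A + \left(-15 + 3 \cdot 2\right)} = \frac{42 + d}{A + \left(-15 + 6\right)} = \frac{42 + d}{A - 9} = \frac{42 + d}{-9 + A}$)
$B{\left(w \right)} = - 5 w$
$\frac{1}{B{\left(131 \right)} - q{\left(o{\left(-3 \right)},71 \right)}} = \frac{1}{\left(-5\right) 131 - \frac{42 + 71}{-9 - 6}} = \frac{1}{-655 - \frac{1}{-15} \cdot 113} = \frac{1}{-655 - \left(- \frac{1}{15}\right) 113} = \frac{1}{-655 - - \frac{113}{15}} = \frac{1}{-655 + \frac{113}{15}} = \frac{1}{- \frac{9712}{15}} = - \frac{15}{9712}$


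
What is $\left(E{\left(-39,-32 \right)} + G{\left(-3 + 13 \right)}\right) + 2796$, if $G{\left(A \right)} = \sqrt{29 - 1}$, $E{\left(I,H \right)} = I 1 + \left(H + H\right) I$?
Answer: $5253 + 2 \sqrt{7} \approx 5258.3$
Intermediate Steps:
$E{\left(I,H \right)} = I + 2 H I$
$G{\left(A \right)} = 2 \sqrt{7}$ ($G{\left(A \right)} = \sqrt{28} = 2 \sqrt{7}$)
$\left(E{\left(-39,-32 \right)} + G{\left(-3 + 13 \right)}\right) + 2796 = \left(- 39 \left(1 + 2 \left(-32\right)\right) + 2 \sqrt{7}\right) + 2796 = \left(- 39 \left(1 - 64\right) + 2 \sqrt{7}\right) + 2796 = \left(\left(-39\right) \left(-63\right) + 2 \sqrt{7}\right) + 2796 = \left(2457 + 2 \sqrt{7}\right) + 2796 = 5253 + 2 \sqrt{7}$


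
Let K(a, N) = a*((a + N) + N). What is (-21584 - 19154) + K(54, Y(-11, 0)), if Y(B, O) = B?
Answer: -39010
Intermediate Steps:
K(a, N) = a*(a + 2*N) (K(a, N) = a*((N + a) + N) = a*(a + 2*N))
(-21584 - 19154) + K(54, Y(-11, 0)) = (-21584 - 19154) + 54*(54 + 2*(-11)) = -40738 + 54*(54 - 22) = -40738 + 54*32 = -40738 + 1728 = -39010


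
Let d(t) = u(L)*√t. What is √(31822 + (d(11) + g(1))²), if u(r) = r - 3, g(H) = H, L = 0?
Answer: √(31922 - 6*√11) ≈ 178.61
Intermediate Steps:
u(r) = -3 + r
d(t) = -3*√t (d(t) = (-3 + 0)*√t = -3*√t)
√(31822 + (d(11) + g(1))²) = √(31822 + (-3*√11 + 1)²) = √(31822 + (1 - 3*√11)²)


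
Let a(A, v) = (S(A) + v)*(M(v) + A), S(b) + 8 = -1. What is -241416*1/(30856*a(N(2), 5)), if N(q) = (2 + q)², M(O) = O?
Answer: 1437/15428 ≈ 0.093142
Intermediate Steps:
S(b) = -9 (S(b) = -8 - 1 = -9)
a(A, v) = (-9 + v)*(A + v) (a(A, v) = (-9 + v)*(v + A) = (-9 + v)*(A + v))
-241416*1/(30856*a(N(2), 5)) = -241416*1/(30856*(5² - 9*(2 + 2)² - 9*5 + (2 + 2)²*5)) = -241416*1/(30856*(25 - 9*4² - 45 + 4²*5)) = -241416*1/(30856*(25 - 9*16 - 45 + 16*5)) = -241416*1/(30856*(25 - 144 - 45 + 80)) = -241416/((-(-68208)*(-38))) = -241416/((-812*3192)) = -241416/(-2591904) = -241416*(-1/2591904) = 1437/15428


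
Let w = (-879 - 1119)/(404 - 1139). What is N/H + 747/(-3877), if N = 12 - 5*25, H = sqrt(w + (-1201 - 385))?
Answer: -747/3877 + 791*I*sqrt(30305)/48488 ≈ -0.19267 + 2.8399*I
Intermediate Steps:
w = 666/245 (w = -1998/(-735) = -1998*(-1/735) = 666/245 ≈ 2.7184)
H = 8*I*sqrt(30305)/35 (H = sqrt(666/245 + (-1201 - 385)) = sqrt(666/245 - 1586) = sqrt(-387904/245) = 8*I*sqrt(30305)/35 ≈ 39.79*I)
N = -113 (N = 12 - 125 = -113)
N/H + 747/(-3877) = -113*(-7*I*sqrt(30305)/48488) + 747/(-3877) = -(-791)*I*sqrt(30305)/48488 + 747*(-1/3877) = 791*I*sqrt(30305)/48488 - 747/3877 = -747/3877 + 791*I*sqrt(30305)/48488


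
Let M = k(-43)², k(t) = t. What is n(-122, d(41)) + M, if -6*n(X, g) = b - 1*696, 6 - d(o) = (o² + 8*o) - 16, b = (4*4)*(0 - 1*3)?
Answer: 1973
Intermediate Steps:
b = -48 (b = 16*(0 - 3) = 16*(-3) = -48)
d(o) = 22 - o² - 8*o (d(o) = 6 - ((o² + 8*o) - 16) = 6 - (-16 + o² + 8*o) = 6 + (16 - o² - 8*o) = 22 - o² - 8*o)
n(X, g) = 124 (n(X, g) = -(-48 - 1*696)/6 = -(-48 - 696)/6 = -⅙*(-744) = 124)
M = 1849 (M = (-43)² = 1849)
n(-122, d(41)) + M = 124 + 1849 = 1973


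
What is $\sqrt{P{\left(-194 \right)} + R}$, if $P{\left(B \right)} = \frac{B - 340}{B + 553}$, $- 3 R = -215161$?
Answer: $\frac{11 \sqrt{687510489}}{1077} \approx 267.8$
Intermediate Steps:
$R = \frac{215161}{3}$ ($R = \left(- \frac{1}{3}\right) \left(-215161\right) = \frac{215161}{3} \approx 71720.0$)
$P{\left(B \right)} = \frac{-340 + B}{553 + B}$
$\sqrt{P{\left(-194 \right)} + R} = \sqrt{\frac{-340 - 194}{553 - 194} + \frac{215161}{3}} = \sqrt{\frac{1}{359} \left(-534\right) + \frac{215161}{3}} = \sqrt{- \frac{534}{359} + \frac{215161}{3}} = \sqrt{\frac{77241197}{1077}} = \frac{11 \sqrt{687510489}}{1077}$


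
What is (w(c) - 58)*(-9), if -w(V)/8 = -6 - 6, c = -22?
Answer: -342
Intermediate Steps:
w(V) = 96 (w(V) = -8*(-6 - 6) = -8*(-12) = 96)
(w(c) - 58)*(-9) = (96 - 58)*(-9) = 38*(-9) = -342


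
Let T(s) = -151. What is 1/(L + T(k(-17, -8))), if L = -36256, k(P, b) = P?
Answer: -1/36407 ≈ -2.7467e-5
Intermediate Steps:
1/(L + T(k(-17, -8))) = 1/(-36256 - 151) = 1/(-36407) = -1/36407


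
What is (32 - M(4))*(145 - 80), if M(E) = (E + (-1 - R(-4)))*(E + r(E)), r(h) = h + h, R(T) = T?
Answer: -3380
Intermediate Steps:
r(h) = 2*h
M(E) = 3*E*(3 + E) (M(E) = (E + (-1 - 1*(-4)))*(E + 2*E) = (E + (-1 + 4))*(3*E) = (E + 3)*(3*E) = (3 + E)*(3*E) = 3*E*(3 + E))
(32 - M(4))*(145 - 80) = (32 - 3*4*(3 + 4))*(145 - 80) = (32 - 3*4*7)*65 = (32 - 1*84)*65 = (32 - 84)*65 = -52*65 = -3380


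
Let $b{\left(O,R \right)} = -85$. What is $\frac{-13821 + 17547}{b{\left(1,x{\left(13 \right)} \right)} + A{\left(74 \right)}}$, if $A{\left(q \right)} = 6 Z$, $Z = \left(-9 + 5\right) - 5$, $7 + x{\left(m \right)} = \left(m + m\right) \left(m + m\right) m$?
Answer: $- \frac{3726}{139} \approx -26.806$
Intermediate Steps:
$x{\left(m \right)} = -7 + 4 m^{3}$ ($x{\left(m \right)} = -7 + \left(m + m\right) \left(m + m\right) m = -7 + 2 m 2 m m = -7 + 4 m^{2} m = -7 + 4 m^{3}$)
$Z = -9$ ($Z = -4 - 5 = -9$)
$A{\left(q \right)} = -54$ ($A{\left(q \right)} = 6 \left(-9\right) = -54$)
$\frac{-13821 + 17547}{b{\left(1,x{\left(13 \right)} \right)} + A{\left(74 \right)}} = \frac{-13821 + 17547}{-85 - 54} = \frac{3726}{-139} = 3726 \left(- \frac{1}{139}\right) = - \frac{3726}{139}$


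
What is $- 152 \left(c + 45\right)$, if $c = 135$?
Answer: $-27360$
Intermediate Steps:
$- 152 \left(c + 45\right) = - 152 \left(135 + 45\right) = \left(-152\right) 180 = -27360$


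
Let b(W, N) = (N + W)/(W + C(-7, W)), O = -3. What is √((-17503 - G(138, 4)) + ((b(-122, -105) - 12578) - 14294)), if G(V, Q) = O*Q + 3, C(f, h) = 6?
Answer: I*√149240641/58 ≈ 210.63*I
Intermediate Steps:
b(W, N) = (N + W)/(6 + W) (b(W, N) = (N + W)/(W + 6) = (N + W)/(6 + W))
G(V, Q) = 3 - 3*Q (G(V, Q) = -3*Q + 3 = 3 - 3*Q)
√((-17503 - G(138, 4)) + ((b(-122, -105) - 12578) - 14294)) = √((-17503 - (3 - 3*4)) + (((-105 - 122)/(6 - 122) - 12578) - 14294)) = √((-17503 - (3 - 12)) + ((-227/(-116) - 12578) - 14294)) = √((-17503 - 1*(-9)) + ((-1/116*(-227) - 12578) - 14294)) = √((-17503 + 9) + ((227/116 - 12578) - 14294)) = √(-17494 + (-1458821/116 - 14294)) = √(-17494 - 3116925/116) = √(-5146229/116) = I*√149240641/58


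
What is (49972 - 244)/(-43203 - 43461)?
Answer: -2072/3611 ≈ -0.57380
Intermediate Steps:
(49972 - 244)/(-43203 - 43461) = 49728/(-86664) = 49728*(-1/86664) = -2072/3611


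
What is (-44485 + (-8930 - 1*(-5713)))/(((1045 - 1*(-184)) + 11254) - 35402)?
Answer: 47702/22919 ≈ 2.0813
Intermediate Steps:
(-44485 + (-8930 - 1*(-5713)))/(((1045 - 1*(-184)) + 11254) - 35402) = (-44485 + (-8930 + 5713))/(((1045 + 184) + 11254) - 35402) = (-44485 - 3217)/((1229 + 11254) - 35402) = -47702/(12483 - 35402) = -47702/(-22919) = -47702*(-1/22919) = 47702/22919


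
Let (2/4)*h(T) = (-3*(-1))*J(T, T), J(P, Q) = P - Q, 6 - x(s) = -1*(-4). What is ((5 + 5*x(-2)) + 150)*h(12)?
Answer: 0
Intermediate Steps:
x(s) = 2 (x(s) = 6 - (-1)*(-4) = 6 - 1*4 = 6 - 4 = 2)
h(T) = 0 (h(T) = 2*((-3*(-1))*(T - T)) = 2*(3*0) = 2*0 = 0)
((5 + 5*x(-2)) + 150)*h(12) = ((5 + 5*2) + 150)*0 = ((5 + 10) + 150)*0 = (15 + 150)*0 = 165*0 = 0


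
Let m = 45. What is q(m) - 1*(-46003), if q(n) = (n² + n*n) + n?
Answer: 50098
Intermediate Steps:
q(n) = n + 2*n² (q(n) = (n² + n²) + n = 2*n² + n = n + 2*n²)
q(m) - 1*(-46003) = 45*(1 + 2*45) - 1*(-46003) = 45*(1 + 90) + 46003 = 45*91 + 46003 = 4095 + 46003 = 50098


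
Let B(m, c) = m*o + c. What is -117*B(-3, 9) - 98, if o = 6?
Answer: 955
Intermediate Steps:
B(m, c) = c + 6*m (B(m, c) = m*6 + c = 6*m + c = c + 6*m)
-117*B(-3, 9) - 98 = -117*(9 + 6*(-3)) - 98 = -117*(9 - 18) - 98 = -117*(-9) - 98 = 1053 - 98 = 955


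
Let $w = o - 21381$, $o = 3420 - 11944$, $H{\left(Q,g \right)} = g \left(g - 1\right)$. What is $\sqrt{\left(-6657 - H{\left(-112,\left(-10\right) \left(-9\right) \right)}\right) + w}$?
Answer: $2 i \sqrt{11143} \approx 211.12 i$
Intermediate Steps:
$H{\left(Q,g \right)} = g \left(-1 + g\right)$
$o = -8524$ ($o = 3420 - 11944 = -8524$)
$w = -29905$ ($w = -8524 - 21381 = -29905$)
$\sqrt{\left(-6657 - H{\left(-112,\left(-10\right) \left(-9\right) \right)}\right) + w} = \sqrt{\left(-6657 - \left(-10\right) \left(-9\right) \left(-1 - -90\right)\right) - 29905} = \sqrt{\left(-6657 - 90 \left(-1 + 90\right)\right) - 29905} = \sqrt{\left(-6657 - 90 \cdot 89\right) - 29905} = \sqrt{\left(-6657 - 8010\right) - 29905} = \sqrt{-14667 - 29905} = \sqrt{-44572} = 2 i \sqrt{11143}$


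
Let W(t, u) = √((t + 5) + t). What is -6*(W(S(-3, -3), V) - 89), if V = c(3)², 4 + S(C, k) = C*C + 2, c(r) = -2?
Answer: 534 - 6*√19 ≈ 507.85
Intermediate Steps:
S(C, k) = -2 + C² (S(C, k) = -4 + (C*C + 2) = -4 + (C² + 2) = -4 + (2 + C²) = -2 + C²)
V = 4 (V = (-2)² = 4)
W(t, u) = √(5 + 2*t) (W(t, u) = √((5 + t) + t) = √(5 + 2*t))
-6*(W(S(-3, -3), V) - 89) = -6*(√(5 + 2*(-2 + (-3)²)) - 89) = -6*(√(5 + 2*(-2 + 9)) - 89) = -6*(√(5 + 2*7) - 89) = -6*(√(5 + 14) - 89) = -6*(√19 - 89) = -6*(-89 + √19) = 534 - 6*√19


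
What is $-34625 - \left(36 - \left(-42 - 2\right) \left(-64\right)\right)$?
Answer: $-31845$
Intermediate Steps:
$-34625 - \left(36 - \left(-42 - 2\right) \left(-64\right)\right) = -34625 - -2780 = -34625 + \left(-36 + 2816\right) = -34625 + 2780 = -31845$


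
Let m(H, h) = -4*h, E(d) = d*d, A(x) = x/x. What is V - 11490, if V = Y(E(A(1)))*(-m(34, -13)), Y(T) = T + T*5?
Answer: -11802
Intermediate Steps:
A(x) = 1
E(d) = d²
Y(T) = 6*T (Y(T) = T + 5*T = 6*T)
V = -312 (V = (6*1²)*(-(-4)*(-13)) = (6*1)*(-1*52) = 6*(-52) = -312)
V - 11490 = -312 - 11490 = -11802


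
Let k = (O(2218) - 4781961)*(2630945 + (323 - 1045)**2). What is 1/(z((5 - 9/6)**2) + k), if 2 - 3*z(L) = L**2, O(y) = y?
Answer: -48/723208535865425 ≈ -6.6371e-14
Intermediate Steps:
z(L) = 2/3 - L**2/3
k = -15066844497147 (k = (2218 - 4781961)*(2630945 + (323 - 1045)**2) = -4779743*(2630945 + (-722)**2) = -4779743*(2630945 + 521284) = -4779743*3152229 = -15066844497147)
1/(z((5 - 9/6)**2) + k) = 1/((2/3 - (5 - 9/6)**4/3) - 15066844497147) = 1/((2/3 - (5 - 9*1/6)**4/3) - 15066844497147) = 1/((2/3 - (5 - 3/2)**4/3) - 15066844497147) = 1/((2/3 - ((7/2)**2)**2/3) - 15066844497147) = 1/((2/3 - (49/4)**2/3) - 15066844497147) = 1/((2/3 - 1/3*2401/16) - 15066844497147) = 1/((2/3 - 2401/48) - 15066844497147) = 1/(-2369/48 - 15066844497147) = 1/(-723208535865425/48) = -48/723208535865425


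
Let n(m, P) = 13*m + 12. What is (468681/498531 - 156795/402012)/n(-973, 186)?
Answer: -12249802003/281405552280996 ≈ -4.3531e-5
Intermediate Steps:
n(m, P) = 12 + 13*m
(468681/498531 - 156795/402012)/n(-973, 186) = (468681/498531 - 156795/402012)/(12 + 13*(-973)) = (468681*(1/498531) - 156795*1/402012)/(12 - 12649) = (156227/166177 - 52265/134004)/(-12637) = (12249802003/22268382708)*(-1/12637) = -12249802003/281405552280996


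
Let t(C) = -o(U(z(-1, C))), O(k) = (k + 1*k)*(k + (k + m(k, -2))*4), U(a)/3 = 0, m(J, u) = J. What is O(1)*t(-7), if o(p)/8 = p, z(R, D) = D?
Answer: 0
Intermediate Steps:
U(a) = 0 (U(a) = 3*0 = 0)
o(p) = 8*p
O(k) = 18*k**2 (O(k) = (k + 1*k)*(k + (k + k)*4) = (k + k)*(k + (2*k)*4) = (2*k)*(k + 8*k) = (2*k)*(9*k) = 18*k**2)
t(C) = 0 (t(C) = -8*0 = -1*0 = 0)
O(1)*t(-7) = (18*1**2)*0 = (18*1)*0 = 18*0 = 0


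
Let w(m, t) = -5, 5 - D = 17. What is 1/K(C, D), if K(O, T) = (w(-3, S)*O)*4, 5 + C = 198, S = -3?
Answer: -1/3860 ≈ -0.00025907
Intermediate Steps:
C = 193 (C = -5 + 198 = 193)
D = -12 (D = 5 - 1*17 = 5 - 17 = -12)
K(O, T) = -20*O (K(O, T) = -5*O*4 = -20*O)
1/K(C, D) = 1/(-20*193) = 1/(-3860) = -1/3860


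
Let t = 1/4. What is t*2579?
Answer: 2579/4 ≈ 644.75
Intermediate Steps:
t = ¼ ≈ 0.25000
t*2579 = (¼)*2579 = 2579/4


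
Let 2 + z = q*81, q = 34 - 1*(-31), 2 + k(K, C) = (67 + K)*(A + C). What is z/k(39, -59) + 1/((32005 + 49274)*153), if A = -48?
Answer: -65449009337/141070433328 ≈ -0.46395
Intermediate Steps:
k(K, C) = -2 + (-48 + C)*(67 + K) (k(K, C) = -2 + (67 + K)*(-48 + C) = -2 + (-48 + C)*(67 + K))
q = 65 (q = 34 + 31 = 65)
z = 5263 (z = -2 + 65*81 = -2 + 5265 = 5263)
z/k(39, -59) + 1/((32005 + 49274)*153) = 5263/(-3218 - 48*39 + 67*(-59) - 59*39) + 1/((32005 + 49274)*153) = 5263/(-3218 - 1872 - 3953 - 2301) + (1/153)/81279 = 5263/(-11344) + (1/81279)*(1/153) = 5263*(-1/11344) + 1/12435687 = -5263/11344 + 1/12435687 = -65449009337/141070433328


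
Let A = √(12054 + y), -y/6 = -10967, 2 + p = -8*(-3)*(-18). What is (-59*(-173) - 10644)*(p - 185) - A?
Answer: 270503 - 4*√4866 ≈ 2.7022e+5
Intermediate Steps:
p = -434 (p = -2 - 8*(-3)*(-18) = -2 + 24*(-18) = -2 - 432 = -434)
y = 65802 (y = -6*(-10967) = 65802)
A = 4*√4866 (A = √(12054 + 65802) = √77856 = 4*√4866 ≈ 279.03)
(-59*(-173) - 10644)*(p - 185) - A = (-59*(-173) - 10644)*(-434 - 185) - 4*√4866 = (10207 - 10644)*(-619) - 4*√4866 = -437*(-619) - 4*√4866 = 270503 - 4*√4866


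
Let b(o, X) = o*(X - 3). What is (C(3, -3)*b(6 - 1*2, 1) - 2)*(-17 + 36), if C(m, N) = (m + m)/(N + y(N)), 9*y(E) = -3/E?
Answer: 3610/13 ≈ 277.69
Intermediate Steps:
y(E) = -1/(3*E) (y(E) = (-3/E)/9 = -1/(3*E))
C(m, N) = 2*m/(N - 1/(3*N)) (C(m, N) = (m + m)/(N - 1/(3*N)) = (2*m)/(N - 1/(3*N)) = 2*m/(N - 1/(3*N)))
b(o, X) = o*(-3 + X)
(C(3, -3)*b(6 - 1*2, 1) - 2)*(-17 + 36) = ((6*(-3)*3/(-1 + 3*(-3)²))*((6 - 1*2)*(-3 + 1)) - 2)*(-17 + 36) = ((6*(-3)*3/(-1 + 3*9))*((6 - 2)*(-2)) - 2)*19 = ((6*(-3)*3/(-1 + 27))*(4*(-2)) - 2)*19 = ((6*(-3)*3/26)*(-8) - 2)*19 = ((6*(-3)*3*(1/26))*(-8) - 2)*19 = (-27/13*(-8) - 2)*19 = (216/13 - 2)*19 = (190/13)*19 = 3610/13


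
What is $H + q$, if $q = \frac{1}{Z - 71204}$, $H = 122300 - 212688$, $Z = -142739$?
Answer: $- \frac{19337879885}{213943} \approx -90388.0$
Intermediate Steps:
$H = -90388$
$q = - \frac{1}{213943}$ ($q = \frac{1}{-142739 - 71204} = \frac{1}{-213943} = - \frac{1}{213943} \approx -4.6741 \cdot 10^{-6}$)
$H + q = -90388 - \frac{1}{213943} = - \frac{19337879885}{213943}$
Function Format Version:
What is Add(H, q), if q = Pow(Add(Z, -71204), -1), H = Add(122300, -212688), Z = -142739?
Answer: Rational(-19337879885, 213943) ≈ -90388.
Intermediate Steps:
H = -90388
q = Rational(-1, 213943) (q = Pow(Add(-142739, -71204), -1) = Pow(-213943, -1) = Rational(-1, 213943) ≈ -4.6741e-6)
Add(H, q) = Add(-90388, Rational(-1, 213943)) = Rational(-19337879885, 213943)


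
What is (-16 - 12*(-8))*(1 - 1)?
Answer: 0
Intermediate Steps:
(-16 - 12*(-8))*(1 - 1) = (-16 + 96)*0 = 80*0 = 0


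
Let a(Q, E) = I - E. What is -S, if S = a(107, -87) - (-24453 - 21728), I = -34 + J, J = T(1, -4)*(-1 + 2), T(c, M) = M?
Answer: -46230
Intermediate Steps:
J = -4 (J = -4*(-1 + 2) = -4*1 = -4)
I = -38 (I = -34 - 4 = -38)
a(Q, E) = -38 - E
S = 46230 (S = (-38 - 1*(-87)) - (-24453 - 21728) = (-38 + 87) - 1*(-46181) = 49 + 46181 = 46230)
-S = -1*46230 = -46230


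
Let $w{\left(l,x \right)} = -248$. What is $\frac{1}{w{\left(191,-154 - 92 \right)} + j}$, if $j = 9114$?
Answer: $\frac{1}{8866} \approx 0.00011279$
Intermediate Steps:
$\frac{1}{w{\left(191,-154 - 92 \right)} + j} = \frac{1}{-248 + 9114} = \frac{1}{8866}$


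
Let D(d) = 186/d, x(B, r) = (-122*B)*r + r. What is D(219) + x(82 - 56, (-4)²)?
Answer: -3703666/73 ≈ -50735.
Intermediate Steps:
x(B, r) = r - 122*B*r (x(B, r) = -122*B*r + r = r - 122*B*r)
D(219) + x(82 - 56, (-4)²) = 186/219 + (-4)²*(1 - 122*(82 - 56)) = 186*(1/219) + 16*(1 - 122*26) = 62/73 + 16*(1 - 3172) = 62/73 + 16*(-3171) = 62/73 - 50736 = -3703666/73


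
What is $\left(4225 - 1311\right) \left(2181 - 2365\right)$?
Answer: $-536176$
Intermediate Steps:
$\left(4225 - 1311\right) \left(2181 - 2365\right) = 2914 \left(-184\right) = -536176$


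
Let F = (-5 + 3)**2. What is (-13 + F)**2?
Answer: 81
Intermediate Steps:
F = 4 (F = (-2)**2 = 4)
(-13 + F)**2 = (-13 + 4)**2 = (-9)**2 = 81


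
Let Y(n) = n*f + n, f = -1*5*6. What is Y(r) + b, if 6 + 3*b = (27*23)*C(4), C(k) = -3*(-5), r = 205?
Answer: -2842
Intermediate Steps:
C(k) = 15
b = 3103 (b = -2 + ((27*23)*15)/3 = -2 + (621*15)/3 = -2 + (⅓)*9315 = -2 + 3105 = 3103)
f = -30 (f = -5*6 = -30)
Y(n) = -29*n (Y(n) = n*(-30) + n = -30*n + n = -29*n)
Y(r) + b = -29*205 + 3103 = -5945 + 3103 = -2842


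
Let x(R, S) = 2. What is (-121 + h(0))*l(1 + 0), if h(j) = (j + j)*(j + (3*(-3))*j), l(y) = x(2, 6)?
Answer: -242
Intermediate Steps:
l(y) = 2
h(j) = -16*j**2 (h(j) = (2*j)*(j - 9*j) = (2*j)*(-8*j) = -16*j**2)
(-121 + h(0))*l(1 + 0) = (-121 - 16*0**2)*2 = (-121 - 16*0)*2 = (-121 + 0)*2 = -121*2 = -242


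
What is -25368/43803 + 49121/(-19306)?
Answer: -880467257/281886906 ≈ -3.1235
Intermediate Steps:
-25368/43803 + 49121/(-19306) = -25368*1/43803 + 49121*(-1/19306) = -8456/14601 - 49121/19306 = -880467257/281886906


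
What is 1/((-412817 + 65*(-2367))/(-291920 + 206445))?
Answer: 85475/566672 ≈ 0.15084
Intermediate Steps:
1/((-412817 + 65*(-2367))/(-291920 + 206445)) = 1/((-412817 - 153855)/(-85475)) = 1/(-566672*(-1/85475)) = 1/(566672/85475) = 85475/566672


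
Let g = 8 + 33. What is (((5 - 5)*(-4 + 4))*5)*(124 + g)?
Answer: 0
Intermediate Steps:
g = 41
(((5 - 5)*(-4 + 4))*5)*(124 + g) = (((5 - 5)*(-4 + 4))*5)*(124 + 41) = ((0*0)*5)*165 = (0*5)*165 = 0*165 = 0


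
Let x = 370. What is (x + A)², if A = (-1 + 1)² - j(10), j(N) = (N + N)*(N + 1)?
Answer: 22500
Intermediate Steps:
j(N) = 2*N*(1 + N) (j(N) = (2*N)*(1 + N) = 2*N*(1 + N))
A = -220 (A = (-1 + 1)² - 2*10*(1 + 10) = 0² - 2*10*11 = 0 - 1*220 = 0 - 220 = -220)
(x + A)² = (370 - 220)² = 150² = 22500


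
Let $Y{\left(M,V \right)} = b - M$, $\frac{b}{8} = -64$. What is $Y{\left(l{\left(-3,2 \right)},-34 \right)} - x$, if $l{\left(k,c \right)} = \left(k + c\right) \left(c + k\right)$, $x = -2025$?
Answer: $1512$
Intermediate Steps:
$b = -512$ ($b = 8 \left(-64\right) = -512$)
$l{\left(k,c \right)} = \left(c + k\right)^{2}$ ($l{\left(k,c \right)} = \left(c + k\right) \left(c + k\right) = \left(c + k\right)^{2}$)
$Y{\left(M,V \right)} = -512 - M$
$Y{\left(l{\left(-3,2 \right)},-34 \right)} - x = \left(-512 - \left(2 - 3\right)^{2}\right) - -2025 = \left(-512 - \left(-1\right)^{2}\right) + 2025 = \left(-512 - 1\right) + 2025 = -513 + 2025 = 1512$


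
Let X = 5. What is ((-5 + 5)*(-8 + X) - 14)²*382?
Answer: 74872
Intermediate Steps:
((-5 + 5)*(-8 + X) - 14)²*382 = ((-5 + 5)*(-8 + 5) - 14)²*382 = (0*(-3) - 14)²*382 = (0 - 14)²*382 = (-14)²*382 = 196*382 = 74872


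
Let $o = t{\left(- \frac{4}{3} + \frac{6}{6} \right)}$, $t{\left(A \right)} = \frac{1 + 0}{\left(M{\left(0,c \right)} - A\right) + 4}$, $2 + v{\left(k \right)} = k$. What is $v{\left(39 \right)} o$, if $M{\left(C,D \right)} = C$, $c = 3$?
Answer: $\frac{111}{13} \approx 8.5385$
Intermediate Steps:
$v{\left(k \right)} = -2 + k$
$t{\left(A \right)} = \frac{1}{4 - A}$ ($t{\left(A \right)} = \frac{1 + 0}{\left(0 - A\right) + 4} = 1 \frac{1}{- A + 4} = 1 \frac{1}{4 - A} = \frac{1}{4 - A}$)
$o = \frac{3}{13}$ ($o = \frac{1}{4 - \left(- \frac{4}{3} + \frac{6}{6}\right)} = \frac{1}{4 - \left(\left(-4\right) \frac{1}{3} + 6 \cdot \frac{1}{6}\right)} = \frac{1}{4 - \left(- \frac{4}{3} + 1\right)} = \frac{1}{4 - - \frac{1}{3}} = \frac{1}{4 + \frac{1}{3}} = \frac{1}{\frac{13}{3}} = \frac{3}{13} \approx 0.23077$)
$v{\left(39 \right)} o = \left(-2 + 39\right) \frac{3}{13} = 37 \cdot \frac{3}{13} = \frac{111}{13}$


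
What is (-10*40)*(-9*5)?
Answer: 18000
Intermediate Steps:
(-10*40)*(-9*5) = -400*(-45) = 18000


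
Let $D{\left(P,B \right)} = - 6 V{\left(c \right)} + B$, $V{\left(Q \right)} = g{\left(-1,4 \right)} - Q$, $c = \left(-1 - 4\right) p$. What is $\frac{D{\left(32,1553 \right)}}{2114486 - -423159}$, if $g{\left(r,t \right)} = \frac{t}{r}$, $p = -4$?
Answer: $\frac{1697}{2537645} \approx 0.00066873$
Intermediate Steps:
$c = 20$ ($c = \left(-1 - 4\right) \left(-4\right) = \left(-5\right) \left(-4\right) = 20$)
$V{\left(Q \right)} = -4 - Q$ ($V{\left(Q \right)} = \frac{4}{-1} - Q = 4 \left(-1\right) - Q = -4 - Q$)
$D{\left(P,B \right)} = 144 + B$ ($D{\left(P,B \right)} = - 6 \left(-4 - 20\right) + B = \left(-6\right) \left(-24\right) + B = 144 + B$)
$\frac{D{\left(32,1553 \right)}}{2114486 - -423159} = \frac{144 + 1553}{2114486 - -423159} = \frac{1697}{2114486 + 423159} = \frac{1697}{2537645}$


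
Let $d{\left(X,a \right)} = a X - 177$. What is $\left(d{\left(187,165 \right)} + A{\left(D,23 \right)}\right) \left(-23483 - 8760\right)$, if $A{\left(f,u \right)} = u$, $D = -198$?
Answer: $-989892343$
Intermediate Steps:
$d{\left(X,a \right)} = -177 + X a$ ($d{\left(X,a \right)} = X a - 177 = -177 + X a$)
$\left(d{\left(187,165 \right)} + A{\left(D,23 \right)}\right) \left(-23483 - 8760\right) = \left(\left(-177 + 187 \cdot 165\right) + 23\right) \left(-23483 - 8760\right) = \left(\left(-177 + 30855\right) + 23\right) \left(-32243\right) = \left(30678 + 23\right) \left(-32243\right) = 30701 \left(-32243\right) = -989892343$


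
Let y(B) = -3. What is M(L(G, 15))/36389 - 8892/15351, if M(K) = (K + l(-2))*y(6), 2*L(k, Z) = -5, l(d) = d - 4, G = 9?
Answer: -215453025/372405026 ≈ -0.57854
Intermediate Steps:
l(d) = -4 + d
L(k, Z) = -5/2 (L(k, Z) = (½)*(-5) = -5/2)
M(K) = 18 - 3*K (M(K) = (K + (-4 - 2))*(-3) = (K - 6)*(-3) = (-6 + K)*(-3) = 18 - 3*K)
M(L(G, 15))/36389 - 8892/15351 = (18 - 3*(-5/2))/36389 - 8892/15351 = (18 + 15/2)*(1/36389) - 8892*1/15351 = (51/2)*(1/36389) - 2964/5117 = 51/72778 - 2964/5117 = -215453025/372405026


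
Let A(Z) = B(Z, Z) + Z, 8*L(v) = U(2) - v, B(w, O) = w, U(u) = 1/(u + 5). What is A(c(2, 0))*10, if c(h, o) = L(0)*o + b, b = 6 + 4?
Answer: 200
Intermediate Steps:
U(u) = 1/(5 + u)
b = 10
L(v) = 1/56 - v/8 (L(v) = (1/(5 + 2) - v)/8 = (1/7 - v)/8 = (⅐ - v)/8 = 1/56 - v/8)
c(h, o) = 10 + o/56 (c(h, o) = (1/56 - ⅛*0)*o + 10 = (1/56 + 0)*o + 10 = o/56 + 10 = 10 + o/56)
A(Z) = 2*Z (A(Z) = Z + Z = 2*Z)
A(c(2, 0))*10 = (2*(10 + (1/56)*0))*10 = (2*(10 + 0))*10 = (2*10)*10 = 20*10 = 200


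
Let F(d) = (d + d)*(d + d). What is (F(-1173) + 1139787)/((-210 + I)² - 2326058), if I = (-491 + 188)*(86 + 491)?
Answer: 6643503/30637025623 ≈ 0.00021685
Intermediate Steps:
F(d) = 4*d² (F(d) = (2*d)*(2*d) = 4*d²)
I = -174831 (I = -303*577 = -174831)
(F(-1173) + 1139787)/((-210 + I)² - 2326058) = (4*(-1173)² + 1139787)/((-210 - 174831)² - 2326058) = (4*1375929 + 1139787)/((-175041)² - 2326058) = (5503716 + 1139787)/(30639351681 - 2326058) = 6643503/30637025623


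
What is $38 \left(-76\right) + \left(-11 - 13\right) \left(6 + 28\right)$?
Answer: $-3704$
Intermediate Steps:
$38 \left(-76\right) + \left(-11 - 13\right) \left(6 + 28\right) = -2888 - 816 = -3704$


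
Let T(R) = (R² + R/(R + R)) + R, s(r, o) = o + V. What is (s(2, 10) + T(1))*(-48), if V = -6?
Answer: -312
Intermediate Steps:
s(r, o) = -6 + o (s(r, o) = o - 6 = -6 + o)
T(R) = ½ + R + R² (T(R) = (R² + R/((2*R))) + R = (R² + (1/(2*R))*R) + R = (R² + ½) + R = (½ + R²) + R = ½ + R + R²)
(s(2, 10) + T(1))*(-48) = ((-6 + 10) + (½ + 1 + 1²))*(-48) = (4 + (½ + 1 + 1))*(-48) = (4 + 5/2)*(-48) = (13/2)*(-48) = -312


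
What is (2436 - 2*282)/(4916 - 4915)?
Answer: 1872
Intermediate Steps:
(2436 - 2*282)/(4916 - 4915) = (2436 - 564)/1 = 1872*1 = 1872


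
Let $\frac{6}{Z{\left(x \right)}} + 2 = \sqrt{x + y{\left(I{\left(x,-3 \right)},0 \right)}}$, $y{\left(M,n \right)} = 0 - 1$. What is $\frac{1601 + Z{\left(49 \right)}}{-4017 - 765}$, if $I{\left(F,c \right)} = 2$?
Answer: $- \frac{8807}{26301} - \frac{\sqrt{3}}{8767} \approx -0.33505$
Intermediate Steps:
$y{\left(M,n \right)} = -1$ ($y{\left(M,n \right)} = 0 - 1 = -1$)
$Z{\left(x \right)} = \frac{6}{-2 + \sqrt{-1 + x}}$ ($Z{\left(x \right)} = \frac{6}{-2 + \sqrt{x - 1}} = \frac{6}{-2 + \sqrt{-1 + x}}$)
$\frac{1601 + Z{\left(49 \right)}}{-4017 - 765} = \frac{1601 + \frac{6}{-2 + \sqrt{-1 + 49}}}{-4017 - 765} = \frac{1601 + \frac{6}{-2 + \sqrt{48}}}{-4782} = \left(1601 + \frac{6}{-2 + 4 \sqrt{3}}\right) \left(- \frac{1}{4782}\right) = - \frac{1601}{4782} - \frac{1}{797 \left(-2 + 4 \sqrt{3}\right)}$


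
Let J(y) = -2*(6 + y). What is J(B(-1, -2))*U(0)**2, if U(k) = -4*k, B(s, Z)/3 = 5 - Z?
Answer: 0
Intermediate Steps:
B(s, Z) = 15 - 3*Z (B(s, Z) = 3*(5 - Z) = 15 - 3*Z)
J(y) = -12 - 2*y
J(B(-1, -2))*U(0)**2 = (-12 - 2*(15 - 3*(-2)))*(-4*0)**2 = (-12 - 2*(15 + 6))*0**2 = (-12 - 2*21)*0 = (-12 - 42)*0 = -54*0 = 0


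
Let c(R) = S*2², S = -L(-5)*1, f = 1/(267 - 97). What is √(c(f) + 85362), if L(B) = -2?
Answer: √85370 ≈ 292.18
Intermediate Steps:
f = 1/170 ≈ 0.0058824
S = 2 (S = -1*(-2)*1 = 2*1 = 2)
c(R) = 8 (c(R) = 2*2² = 2*4 = 8)
√(c(f) + 85362) = √(8 + 85362) = √85370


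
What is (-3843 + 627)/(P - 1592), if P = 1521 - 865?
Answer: 134/39 ≈ 3.4359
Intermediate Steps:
P = 656
(-3843 + 627)/(P - 1592) = (-3843 + 627)/(656 - 1592) = -3216/(-936) = -3216*(-1/936) = 134/39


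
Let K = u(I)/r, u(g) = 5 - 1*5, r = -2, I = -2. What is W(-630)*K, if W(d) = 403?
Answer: 0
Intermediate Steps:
u(g) = 0 (u(g) = 5 - 5 = 0)
K = 0 (K = 0/(-2) = 0*(-½) = 0)
W(-630)*K = 403*0 = 0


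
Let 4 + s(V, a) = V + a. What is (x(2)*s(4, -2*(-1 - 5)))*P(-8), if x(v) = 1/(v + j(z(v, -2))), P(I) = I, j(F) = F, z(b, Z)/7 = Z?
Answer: 8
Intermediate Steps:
z(b, Z) = 7*Z
s(V, a) = -4 + V + a (s(V, a) = -4 + (V + a) = -4 + V + a)
x(v) = 1/(-14 + v) (x(v) = 1/(v + 7*(-2)) = 1/(v - 14) = 1/(-14 + v))
(x(2)*s(4, -2*(-1 - 5)))*P(-8) = ((-4 + 4 - 2*(-1 - 5))/(-14 + 2))*(-8) = ((-4 + 4 - 2*(-6))/(-12))*(-8) = -(-4 + 4 + 12)/12*(-8) = -1/12*12*(-8) = -1*(-8) = 8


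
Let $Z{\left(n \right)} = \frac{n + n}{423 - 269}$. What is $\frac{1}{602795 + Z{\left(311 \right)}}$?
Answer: $\frac{77}{46415526} \approx 1.6589 \cdot 10^{-6}$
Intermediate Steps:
$Z{\left(n \right)} = \frac{n}{77}$ ($Z{\left(n \right)} = \frac{2 n}{154} = 2 n \frac{1}{154} = \frac{n}{77}$)
$\frac{1}{602795 + Z{\left(311 \right)}} = \frac{1}{602795 + \frac{1}{77} \cdot 311} = \frac{1}{602795 + \frac{311}{77}} = \frac{1}{\frac{46415526}{77}} = \frac{77}{46415526}$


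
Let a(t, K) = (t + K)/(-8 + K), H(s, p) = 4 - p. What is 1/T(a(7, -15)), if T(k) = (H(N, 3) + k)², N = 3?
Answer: 529/961 ≈ 0.55047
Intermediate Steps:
a(t, K) = (K + t)/(-8 + K)
T(k) = (1 + k)² (T(k) = ((4 - 1*3) + k)² = ((4 - 3) + k)² = (1 + k)²)
1/T(a(7, -15)) = 1/((1 + (-15 + 7)/(-8 - 15))²) = 1/((1 - 8/(-23))²) = 1/((1 - 1/23*(-8))²) = 1/((1 + 8/23)²) = 1/((31/23)²) = 1/(961/529) = 529/961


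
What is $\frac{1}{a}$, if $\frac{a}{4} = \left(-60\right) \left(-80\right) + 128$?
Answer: $\frac{1}{19712} \approx 5.0731 \cdot 10^{-5}$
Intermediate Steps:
$a = 19712$ ($a = 4 \left(\left(-60\right) \left(-80\right) + 128\right) = 4 \left(4800 + 128\right) = 4 \cdot 4928 = 19712$)
$\frac{1}{a} = \frac{1}{19712}$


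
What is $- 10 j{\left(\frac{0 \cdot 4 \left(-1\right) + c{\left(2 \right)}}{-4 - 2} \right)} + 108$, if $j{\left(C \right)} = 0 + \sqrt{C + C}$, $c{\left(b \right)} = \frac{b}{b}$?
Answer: $108 - \frac{10 i \sqrt{3}}{3} \approx 108.0 - 5.7735 i$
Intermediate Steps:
$c{\left(b \right)} = 1$
$j{\left(C \right)} = \sqrt{2} \sqrt{C}$ ($j{\left(C \right)} = 0 + \sqrt{2 C} = 0 + \sqrt{2} \sqrt{C} = \sqrt{2} \sqrt{C}$)
$- 10 j{\left(\frac{0 \cdot 4 \left(-1\right) + c{\left(2 \right)}}{-4 - 2} \right)} + 108 = - 10 \sqrt{2} \sqrt{\frac{0 \cdot 4 \left(-1\right) + 1}{-4 - 2}} + 108 = - 10 \sqrt{2} \sqrt{\frac{0 \left(-1\right) + 1}{-6}} + 108 = - 10 \sqrt{2} \sqrt{\left(0 + 1\right) \left(- \frac{1}{6}\right)} + 108 = - 10 \sqrt{2} \sqrt{1 \left(- \frac{1}{6}\right)} + 108 = - 10 \sqrt{2} \sqrt{- \frac{1}{6}} + 108 = - 10 \sqrt{2} \frac{i \sqrt{6}}{6} + 108 = - 10 \frac{i \sqrt{3}}{3} + 108 = - \frac{10 i \sqrt{3}}{3} + 108 = 108 - \frac{10 i \sqrt{3}}{3}$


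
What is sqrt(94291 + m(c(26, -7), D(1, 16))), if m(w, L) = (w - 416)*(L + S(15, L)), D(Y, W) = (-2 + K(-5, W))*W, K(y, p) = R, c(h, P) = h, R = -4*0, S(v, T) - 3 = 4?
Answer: sqrt(104041) ≈ 322.55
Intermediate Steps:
S(v, T) = 7 (S(v, T) = 3 + 4 = 7)
R = 0
K(y, p) = 0
D(Y, W) = -2*W (D(Y, W) = (-2 + 0)*W = -2*W)
m(w, L) = (-416 + w)*(7 + L) (m(w, L) = (w - 416)*(L + 7) = (-416 + w)*(7 + L))
sqrt(94291 + m(c(26, -7), D(1, 16))) = sqrt(94291 + (-2912 - (-832)*16 + 7*26 - 2*16*26)) = sqrt(94291 + (-2912 - 416*(-32) + 182 - 32*26)) = sqrt(94291 + (-2912 + 13312 + 182 - 832)) = sqrt(94291 + 9750) = sqrt(104041)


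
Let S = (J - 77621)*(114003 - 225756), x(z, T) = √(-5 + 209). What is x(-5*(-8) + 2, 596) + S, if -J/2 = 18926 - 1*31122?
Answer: 5948500437 + 2*√51 ≈ 5.9485e+9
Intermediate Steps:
J = 24392 (J = -2*(18926 - 1*31122) = -2*(18926 - 31122) = -2*(-12196) = 24392)
x(z, T) = 2*√51 (x(z, T) = √204 = 2*√51)
S = 5948500437 (S = (24392 - 77621)*(114003 - 225756) = -53229*(-111753) = 5948500437)
x(-5*(-8) + 2, 596) + S = 2*√51 + 5948500437 = 5948500437 + 2*√51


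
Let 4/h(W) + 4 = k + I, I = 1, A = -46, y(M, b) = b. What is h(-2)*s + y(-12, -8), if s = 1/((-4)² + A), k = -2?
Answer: -598/75 ≈ -7.9733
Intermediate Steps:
h(W) = -⅘ (h(W) = 4/(-4 + (-2 + 1)) = 4/(-4 - 1) = 4/(-5) = 4*(-⅕) = -⅘)
s = -1/30 (s = 1/((-4)² - 46) = 1/(16 - 46) = 1/(-30) = -1/30 ≈ -0.033333)
h(-2)*s + y(-12, -8) = -⅘*(-1/30) - 8 = 2/75 - 8 = -598/75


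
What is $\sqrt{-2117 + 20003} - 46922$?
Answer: $-46922 + \sqrt{17886} \approx -46788.0$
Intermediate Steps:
$\sqrt{-2117 + 20003} - 46922 = \sqrt{17886} - 46922 = -46922 + \sqrt{17886}$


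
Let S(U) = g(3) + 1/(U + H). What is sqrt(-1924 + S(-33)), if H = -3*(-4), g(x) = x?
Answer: I*sqrt(847182)/21 ≈ 43.83*I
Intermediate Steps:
H = 12
S(U) = 3 + 1/(12 + U) (S(U) = 3 + 1/(U + 12) = 3 + 1/(12 + U))
sqrt(-1924 + S(-33)) = sqrt(-1924 + (37 + 3*(-33))/(12 - 33)) = sqrt(-1924 + (37 - 99)/(-21)) = sqrt(-1924 - 1/21*(-62)) = sqrt(-1924 + 62/21) = sqrt(-40342/21) = I*sqrt(847182)/21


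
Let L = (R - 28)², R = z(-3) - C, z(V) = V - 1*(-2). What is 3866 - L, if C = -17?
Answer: 3722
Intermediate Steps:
z(V) = 2 + V (z(V) = V + 2 = 2 + V)
R = 16 (R = (2 - 3) - 1*(-17) = -1 + 17 = 16)
L = 144 (L = (16 - 28)² = (-12)² = 144)
3866 - L = 3866 - 1*144 = 3866 - 144 = 3722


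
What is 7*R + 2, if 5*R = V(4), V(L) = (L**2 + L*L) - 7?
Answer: 37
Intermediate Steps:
V(L) = -7 + 2*L**2 (V(L) = (L**2 + L**2) - 7 = 2*L**2 - 7 = -7 + 2*L**2)
R = 5 (R = (-7 + 2*4**2)/5 = (-7 + 2*16)/5 = (-7 + 32)/5 = (1/5)*25 = 5)
7*R + 2 = 7*5 + 2 = 35 + 2 = 37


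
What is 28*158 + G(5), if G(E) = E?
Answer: 4429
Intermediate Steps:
28*158 + G(5) = 28*158 + 5 = 4424 + 5 = 4429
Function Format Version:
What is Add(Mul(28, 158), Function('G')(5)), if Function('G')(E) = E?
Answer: 4429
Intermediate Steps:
Add(Mul(28, 158), Function('G')(5)) = Add(Mul(28, 158), 5) = Add(4424, 5) = 4429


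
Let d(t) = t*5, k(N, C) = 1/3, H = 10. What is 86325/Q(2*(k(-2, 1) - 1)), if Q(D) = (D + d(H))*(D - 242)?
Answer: -155385/21316 ≈ -7.2896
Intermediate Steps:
k(N, C) = ⅓
d(t) = 5*t
Q(D) = (-242 + D)*(50 + D) (Q(D) = (D + 5*10)*(D - 242) = (D + 50)*(-242 + D) = (50 + D)*(-242 + D) = (-242 + D)*(50 + D))
86325/Q(2*(k(-2, 1) - 1)) = 86325/(-12100 + (2*(⅓ - 1))² - 384*(⅓ - 1)) = 86325/(-12100 + (2*(-⅔))² - 384*(-2)/3) = 86325/(-12100 + (-4/3)² - 192*(-4/3)) = 86325/(-12100 + 16/9 + 256) = 86325/(-106580/9) = 86325*(-9/106580) = -155385/21316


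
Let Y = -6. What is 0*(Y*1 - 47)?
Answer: 0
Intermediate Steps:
0*(Y*1 - 47) = 0*(-6*1 - 47) = 0*(-6 - 47) = 0*(-53) = 0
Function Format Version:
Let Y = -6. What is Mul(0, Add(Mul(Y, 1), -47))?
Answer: 0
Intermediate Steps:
Mul(0, Add(Mul(Y, 1), -47)) = Mul(0, Add(Mul(-6, 1), -47)) = Mul(0, Add(-6, -47)) = Mul(0, -53) = 0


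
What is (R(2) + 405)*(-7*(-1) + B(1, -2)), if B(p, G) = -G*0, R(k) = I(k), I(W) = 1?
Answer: 2842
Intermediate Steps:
R(k) = 1
B(p, G) = 0
(R(2) + 405)*(-7*(-1) + B(1, -2)) = (1 + 405)*(-7*(-1) + 0) = 406*(7 + 0) = 406*7 = 2842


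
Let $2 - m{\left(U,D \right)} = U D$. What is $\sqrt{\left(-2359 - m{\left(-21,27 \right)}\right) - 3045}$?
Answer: $i \sqrt{5973} \approx 77.285 i$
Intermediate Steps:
$m{\left(U,D \right)} = 2 - D U$ ($m{\left(U,D \right)} = 2 - U D = 2 - D U$)
$\sqrt{\left(-2359 - m{\left(-21,27 \right)}\right) - 3045} = \sqrt{\left(-2359 - \left(2 - 27 \left(-21\right)\right)\right) - 3045} = \sqrt{\left(-2359 - \left(2 + 567\right)\right) - 3045} = \sqrt{\left(-2359 - 569\right) - 3045} = \sqrt{-2928 - 3045} = \sqrt{-5973} = i \sqrt{5973}$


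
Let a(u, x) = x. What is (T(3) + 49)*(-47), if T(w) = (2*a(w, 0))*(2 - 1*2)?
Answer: -2303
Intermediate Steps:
T(w) = 0 (T(w) = (2*0)*(2 - 1*2) = 0*(2 - 2) = 0*0 = 0)
(T(3) + 49)*(-47) = (0 + 49)*(-47) = 49*(-47) = -2303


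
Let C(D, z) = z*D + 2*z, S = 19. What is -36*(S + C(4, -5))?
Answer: 396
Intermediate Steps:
C(D, z) = 2*z + D*z (C(D, z) = D*z + 2*z = 2*z + D*z)
-36*(S + C(4, -5)) = -36*(19 - 5*(2 + 4)) = -36*(19 - 5*6) = -36*(19 - 30) = -36*(-11) = 396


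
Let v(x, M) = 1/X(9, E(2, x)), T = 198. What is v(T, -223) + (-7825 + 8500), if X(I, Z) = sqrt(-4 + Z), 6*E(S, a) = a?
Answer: 675 + sqrt(29)/29 ≈ 675.19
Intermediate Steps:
E(S, a) = a/6
v(x, M) = 1/sqrt(-4 + x/6) (v(x, M) = 1/(sqrt(-4 + x/6)) = 1/sqrt(-4 + x/6))
v(T, -223) + (-7825 + 8500) = sqrt(6)/sqrt(-24 + 198) + (-7825 + 8500) = sqrt(6)/sqrt(174) + 675 = sqrt(6)*(sqrt(174)/174) + 675 = sqrt(29)/29 + 675 = 675 + sqrt(29)/29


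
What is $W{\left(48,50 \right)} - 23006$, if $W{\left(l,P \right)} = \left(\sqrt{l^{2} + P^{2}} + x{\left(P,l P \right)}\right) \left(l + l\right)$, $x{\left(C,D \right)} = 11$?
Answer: $-21950 + 192 \sqrt{1201} \approx -15296.0$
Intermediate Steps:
$W{\left(l,P \right)} = 2 l \left(11 + \sqrt{P^{2} + l^{2}}\right)$ ($W{\left(l,P \right)} = \left(\sqrt{l^{2} + P^{2}} + 11\right) \left(l + l\right) = \left(\sqrt{P^{2} + l^{2}} + 11\right) 2 l = \left(11 + \sqrt{P^{2} + l^{2}}\right) 2 l = 2 l \left(11 + \sqrt{P^{2} + l^{2}}\right)$)
$W{\left(48,50 \right)} - 23006 = 2 \cdot 48 \left(11 + \sqrt{50^{2} + 48^{2}}\right) - 23006 = 2 \cdot 48 \left(11 + \sqrt{2500 + 2304}\right) - 23006 = 2 \cdot 48 \left(11 + \sqrt{4804}\right) - 23006 = 2 \cdot 48 \left(11 + 2 \sqrt{1201}\right) - 23006 = \left(1056 + 192 \sqrt{1201}\right) - 23006 = -21950 + 192 \sqrt{1201}$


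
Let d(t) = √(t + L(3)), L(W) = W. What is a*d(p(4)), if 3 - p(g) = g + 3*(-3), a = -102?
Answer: -102*√11 ≈ -338.30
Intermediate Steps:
p(g) = 12 - g (p(g) = 3 - (g + 3*(-3)) = 3 - (g - 9) = 3 - (-9 + g) = 3 + (9 - g) = 12 - g)
d(t) = √(3 + t) (d(t) = √(t + 3) = √(3 + t))
a*d(p(4)) = -102*√(3 + (12 - 1*4)) = -102*√(3 + (12 - 4)) = -102*√(3 + 8) = -102*√11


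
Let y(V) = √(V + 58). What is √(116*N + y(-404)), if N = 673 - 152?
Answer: √(60436 + I*√346) ≈ 245.84 + 0.0378*I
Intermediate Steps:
y(V) = √(58 + V)
N = 521
√(116*N + y(-404)) = √(116*521 + √(58 - 404)) = √(60436 + √(-346)) = √(60436 + I*√346)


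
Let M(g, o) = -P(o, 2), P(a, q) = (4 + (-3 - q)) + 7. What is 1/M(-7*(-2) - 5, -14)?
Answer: -1/6 ≈ -0.16667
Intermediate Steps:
P(a, q) = 8 - q (P(a, q) = (1 - q) + 7 = 8 - q)
M(g, o) = -6 (M(g, o) = -(8 - 1*2) = -(8 - 2) = -1*6 = -6)
1/M(-7*(-2) - 5, -14) = 1/(-6) = -1/6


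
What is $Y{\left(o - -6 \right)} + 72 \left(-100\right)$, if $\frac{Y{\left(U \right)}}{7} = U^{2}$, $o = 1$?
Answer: $-6857$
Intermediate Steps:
$Y{\left(U \right)} = 7 U^{2}$
$Y{\left(o - -6 \right)} + 72 \left(-100\right) = 7 \left(1 - -6\right)^{2} + 72 \left(-100\right) = 7 \left(1 + 6\right)^{2} - 7200 = 7 \cdot 7^{2} - 7200 = 7 \cdot 49 - 7200 = 343 - 7200 = -6857$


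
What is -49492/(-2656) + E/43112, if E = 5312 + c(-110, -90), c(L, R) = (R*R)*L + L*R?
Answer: -6012307/3578296 ≈ -1.6802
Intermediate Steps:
c(L, R) = L*R + L*R**2 (c(L, R) = R**2*L + L*R = L*R**2 + L*R = L*R + L*R**2)
E = -875788 (E = 5312 - 110*(-90)*(1 - 90) = 5312 - 110*(-90)*(-89) = 5312 - 881100 = -875788)
-49492/(-2656) + E/43112 = -49492/(-2656) - 875788/43112 = -49492*(-1/2656) - 875788*1/43112 = 12373/664 - 218947/10778 = -6012307/3578296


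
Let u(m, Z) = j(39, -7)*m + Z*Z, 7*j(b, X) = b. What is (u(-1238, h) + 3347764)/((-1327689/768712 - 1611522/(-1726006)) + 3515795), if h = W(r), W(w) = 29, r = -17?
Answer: 2216891349721355944/2332380556112497885 ≈ 0.95048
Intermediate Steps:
j(b, X) = b/7
h = 29
u(m, Z) = Z² + 39*m/7 (u(m, Z) = ((⅐)*39)*m + Z*Z = 39*m/7 + Z² = Z² + 39*m/7)
(u(-1238, h) + 3347764)/((-1327689/768712 - 1611522/(-1726006)) + 3515795) = ((29² + (39/7)*(-1238)) + 3347764)/((-1327689/768712 - 1611522/(-1726006)) + 3515795) = ((841 - 48282/7) + 3347764)/((-1327689*1/768712 - 1611522*(-1/1726006)) + 3515795) = (-42395/7 + 3347764)/((-1327689/768712 + 805761/863003) + 3515795) = 23391953/(7*(-526401440235/663400762136 + 3515795)) = 23391953/(7*(2332380556112497885/663400762136)) = (23391953/7)*(663400762136/2332380556112497885) = 2216891349721355944/2332380556112497885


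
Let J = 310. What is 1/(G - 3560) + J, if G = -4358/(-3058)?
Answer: 1686727381/5441061 ≈ 310.00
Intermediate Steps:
G = 2179/1529 (G = -4358*(-1/3058) = 2179/1529 ≈ 1.4251)
1/(G - 3560) + J = 1/(2179/1529 - 3560) + 310 = 1/(-5441061/1529) + 310 = -1529/5441061 + 310 = 1686727381/5441061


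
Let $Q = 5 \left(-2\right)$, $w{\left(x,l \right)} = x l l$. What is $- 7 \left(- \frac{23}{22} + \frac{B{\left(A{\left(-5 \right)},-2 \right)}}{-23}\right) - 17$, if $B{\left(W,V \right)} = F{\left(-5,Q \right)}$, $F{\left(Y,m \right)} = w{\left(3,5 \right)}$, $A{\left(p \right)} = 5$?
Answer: $\frac{6651}{506} \approx 13.144$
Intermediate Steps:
$w{\left(x,l \right)} = x l^{2}$ ($w{\left(x,l \right)} = l x l = x l^{2}$)
$Q = -10$
$F{\left(Y,m \right)} = 75$ ($F{\left(Y,m \right)} = 3 \cdot 5^{2} = 3 \cdot 25 = 75$)
$B{\left(W,V \right)} = 75$
$- 7 \left(- \frac{23}{22} + \frac{B{\left(A{\left(-5 \right)},-2 \right)}}{-23}\right) - 17 = - 7 \left(- \frac{23}{22} + \frac{75}{-23}\right) - 17 = - 7 \left(\left(-23\right) \frac{1}{22} + 75 \left(- \frac{1}{23}\right)\right) - 17 = - 7 \left(- \frac{23}{22} - \frac{75}{23}\right) - 17 = \left(-7\right) \left(- \frac{2179}{506}\right) - 17 = \frac{15253}{506} - 17 = \frac{6651}{506}$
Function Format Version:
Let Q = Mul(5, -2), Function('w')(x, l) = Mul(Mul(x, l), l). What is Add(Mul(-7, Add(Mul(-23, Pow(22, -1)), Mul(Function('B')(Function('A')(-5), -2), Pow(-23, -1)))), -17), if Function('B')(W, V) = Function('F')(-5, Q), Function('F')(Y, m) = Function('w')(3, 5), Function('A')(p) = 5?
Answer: Rational(6651, 506) ≈ 13.144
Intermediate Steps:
Function('w')(x, l) = Mul(x, Pow(l, 2)) (Function('w')(x, l) = Mul(Mul(l, x), l) = Mul(x, Pow(l, 2)))
Q = -10
Function('F')(Y, m) = 75 (Function('F')(Y, m) = Mul(3, Pow(5, 2)) = Mul(3, 25) = 75)
Function('B')(W, V) = 75
Add(Mul(-7, Add(Mul(-23, Pow(22, -1)), Mul(Function('B')(Function('A')(-5), -2), Pow(-23, -1)))), -17) = Add(Mul(-7, Add(Mul(-23, Pow(22, -1)), Mul(75, Pow(-23, -1)))), -17) = Add(Mul(-7, Add(Mul(-23, Rational(1, 22)), Mul(75, Rational(-1, 23)))), -17) = Add(Mul(-7, Add(Rational(-23, 22), Rational(-75, 23))), -17) = Add(Mul(-7, Rational(-2179, 506)), -17) = Add(Rational(15253, 506), -17) = Rational(6651, 506)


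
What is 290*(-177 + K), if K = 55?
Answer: -35380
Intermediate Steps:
290*(-177 + K) = 290*(-177 + 55) = 290*(-122) = -35380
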